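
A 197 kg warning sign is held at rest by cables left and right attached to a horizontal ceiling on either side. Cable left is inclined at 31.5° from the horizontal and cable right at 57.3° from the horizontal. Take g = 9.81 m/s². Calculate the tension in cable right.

T_right ≈ 1650 N

Weight W = 197 × 9.81 = 1933 N acts straight down.
Horizontal: T_left cos 31.5° = T_right cos 57.3°  →  T_left = 0.6336 T_right.
Vertical: T_left sin 31.5° + T_right sin 57.3° = 1933.
Substituting the horizontal relation into the vertical equation gives 1.173 T_right = 1933, so T_right = 1648 N.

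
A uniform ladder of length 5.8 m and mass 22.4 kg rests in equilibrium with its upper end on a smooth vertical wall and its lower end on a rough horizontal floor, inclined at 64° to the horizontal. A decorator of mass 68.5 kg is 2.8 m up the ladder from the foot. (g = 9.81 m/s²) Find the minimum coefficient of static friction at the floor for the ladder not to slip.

ΣF_y = 0: N_floor = 22.4×9.81 + 68.5×9.81 = 891.73 N.
Torques about the foot: N_wall · 5.8 sin 64° = 22.4×9.81×2.9 cos 64° + 68.5×9.81×2.8 cos 64° → N_wall = 211.81 N.
ΣF_x = 0: f_floor = N_wall = 211.81 N.
μ_min = f_floor / N_floor = 211.81 / 891.73 = 0.2375.

μ_min ≈ 0.238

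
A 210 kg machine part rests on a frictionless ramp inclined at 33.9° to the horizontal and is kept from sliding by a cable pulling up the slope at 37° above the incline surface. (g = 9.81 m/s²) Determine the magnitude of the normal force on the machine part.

Take axes along and perpendicular to the incline. Weight components: W sin 33.9° = 1149 N down-slope, W cos 33.9° = 1710 N into the surface.
Along incline: T cos 37° = W sin 33.9° → T = 1439 N.
Perpendicular: N = W cos 33.9° − T sin 37° = 844.1 N.

N ≈ 844 N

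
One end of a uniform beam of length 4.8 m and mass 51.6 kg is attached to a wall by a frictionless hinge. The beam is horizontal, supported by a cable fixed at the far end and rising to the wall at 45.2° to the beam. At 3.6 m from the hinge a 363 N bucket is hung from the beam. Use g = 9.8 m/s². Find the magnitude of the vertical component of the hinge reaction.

|H_y| ≈ 344 N

Take torques about the hinge: T sin 45.2° · 4.8 = 51.6×9.8×2.4 + 363×3.6 = 2520.4 N·m.
So T = 2520.4 / (0.7096 × 4.8) = 740.01 N.
ΣF_y = 0: H_y = (51.6×9.8 + 363) − T sin 45.2° = 868.68 − 525.09 = 343.59 N.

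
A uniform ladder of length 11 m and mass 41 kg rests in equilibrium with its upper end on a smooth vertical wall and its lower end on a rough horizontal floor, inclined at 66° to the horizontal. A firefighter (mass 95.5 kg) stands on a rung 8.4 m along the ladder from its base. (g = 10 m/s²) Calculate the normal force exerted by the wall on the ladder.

Torques about the foot: N_wall · 11 sin 66° = 41×10×5.5 cos 66° + 95.5×10×8.4 cos 66° → N_wall = 415.97 N.

N_wall ≈ 416 N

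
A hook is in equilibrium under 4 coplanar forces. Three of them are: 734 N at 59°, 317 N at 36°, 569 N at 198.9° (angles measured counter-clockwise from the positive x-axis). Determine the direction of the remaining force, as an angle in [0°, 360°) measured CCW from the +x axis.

Sum the known components: ΣF_x = 96.17 N, ΣF_y = 631.2 N.
For equilibrium the remaining force must supply (−ΣF_x, −ΣF_y) = (-96.17, -631.2) N.
Magnitude = √((-96.17)² + (-631.2)²) = 638.5 N; direction = atan2(-631.2, -96.17) = 261.3°.

θ ≈ 261°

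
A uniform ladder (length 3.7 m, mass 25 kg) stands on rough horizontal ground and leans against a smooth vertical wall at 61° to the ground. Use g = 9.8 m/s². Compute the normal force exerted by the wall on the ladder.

Torques about the foot: N_wall · 3.7 sin 61° = 25×9.8×1.85 cos 61° → N_wall = 67.903 N.

N_wall ≈ 67.9 N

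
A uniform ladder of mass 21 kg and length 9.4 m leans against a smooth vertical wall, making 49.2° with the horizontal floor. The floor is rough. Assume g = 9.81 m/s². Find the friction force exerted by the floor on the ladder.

Torques about the foot: N_wall · 9.4 sin 49.2° = 21×9.81×4.7 cos 49.2° → N_wall = 88.912 N.
ΣF_x = 0: f_floor = N_wall = 88.912 N.

f ≈ 88.9 N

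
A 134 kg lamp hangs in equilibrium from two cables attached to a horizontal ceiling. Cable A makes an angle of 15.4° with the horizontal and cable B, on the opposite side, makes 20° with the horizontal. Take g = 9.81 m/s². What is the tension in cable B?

T_B ≈ 2190 N

Weight W = 134 × 9.81 = 1315 N acts straight down.
Horizontal: T_A cos 15.4° = T_B cos 20°  →  T_A = 0.9747 T_B.
Vertical: T_A sin 15.4° + T_B sin 20° = 1315.
Substituting the horizontal relation into the vertical equation gives 0.6009 T_B = 1315, so T_B = 2188 N.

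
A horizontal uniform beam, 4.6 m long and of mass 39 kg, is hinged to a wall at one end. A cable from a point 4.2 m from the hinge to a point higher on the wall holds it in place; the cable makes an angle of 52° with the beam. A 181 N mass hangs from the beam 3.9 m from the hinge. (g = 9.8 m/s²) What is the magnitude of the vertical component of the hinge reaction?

|H_y| ≈ 186 N

Take torques about the hinge: T sin 52° · 4.2 = 39×9.8×2.3 + 181×3.9 = 1585 N·m.
So T = 1585 / (0.7880 × 4.2) = 478.89 N.
ΣF_y = 0: H_y = (39×9.8 + 181) − T sin 52° = 563.2 − 377.37 = 185.83 N.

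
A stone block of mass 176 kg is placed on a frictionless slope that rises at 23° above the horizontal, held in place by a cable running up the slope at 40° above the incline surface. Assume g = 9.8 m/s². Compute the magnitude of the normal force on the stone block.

Take axes along and perpendicular to the incline. Weight components: W sin 23° = 673.9 N down-slope, W cos 23° = 1588 N into the surface.
Along incline: T cos 40° = W sin 23° → T = 879.8 N.
Perpendicular: N = W cos 23° − T sin 40° = 1022 N.

N ≈ 1020 N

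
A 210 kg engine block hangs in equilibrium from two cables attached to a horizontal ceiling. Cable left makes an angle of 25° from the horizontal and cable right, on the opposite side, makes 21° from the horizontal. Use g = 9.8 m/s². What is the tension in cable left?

T_left ≈ 2670 N

Weight W = 210 × 9.8 = 2058 N acts straight down.
Horizontal: T_left cos 25° = T_right cos 21°  →  T_right = 0.9708 T_left.
Vertical: T_left sin 25° + T_right sin 21° = 2058.
Substituting the horizontal relation into the vertical equation gives 0.7705 T_left = 2058, so T_left = 2671 N.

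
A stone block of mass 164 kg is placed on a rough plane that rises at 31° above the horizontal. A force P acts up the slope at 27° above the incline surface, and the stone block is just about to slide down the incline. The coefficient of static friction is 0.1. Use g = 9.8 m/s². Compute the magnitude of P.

P ≈ 816 N

On the verge of sliding down the incline, friction equals μN and acts up the slope.
Perpendicular: N + P sin 27° = W cos 31° = 1378 N.
Along incline: P cos 27° + μN = W sin 31° with W sin 31° = 827.8 N.
Solving the pair for P and N: P = 816 N, N = 1007 N (and f = μN = 100.7 N).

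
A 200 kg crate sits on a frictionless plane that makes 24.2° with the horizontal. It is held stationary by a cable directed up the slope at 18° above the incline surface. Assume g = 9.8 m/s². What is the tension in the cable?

T ≈ 845 N

Take axes along and perpendicular to the incline. Weight components: W sin 24.2° = 803.4 N down-slope, W cos 24.2° = 1788 N into the surface.
Along incline: T cos 18° = W sin 24.2° → T = 844.8 N.
Perpendicular: N = W cos 24.2° − T sin 18° = 1527 N.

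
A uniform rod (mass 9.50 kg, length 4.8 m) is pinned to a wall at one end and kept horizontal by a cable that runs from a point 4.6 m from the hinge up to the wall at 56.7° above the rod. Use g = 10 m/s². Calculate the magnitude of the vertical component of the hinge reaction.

|H_y| ≈ 45.4 N

Take torques about the hinge: T sin 56.7° · 4.6 = 9.50×10×2.4 = 228 N·m.
So T = 228 / (0.8358 × 4.6) = 59.302 N.
ΣF_y = 0: H_y = (9.50×10) − T sin 56.7° = 95 − 49.565 = 45.435 N.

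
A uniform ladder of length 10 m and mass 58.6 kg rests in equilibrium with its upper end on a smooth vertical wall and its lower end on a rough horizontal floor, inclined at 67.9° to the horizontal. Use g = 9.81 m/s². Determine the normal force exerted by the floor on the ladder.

ΣF_y = 0: N_floor = 58.6×9.81 = 574.87 N.

N_floor ≈ 575 N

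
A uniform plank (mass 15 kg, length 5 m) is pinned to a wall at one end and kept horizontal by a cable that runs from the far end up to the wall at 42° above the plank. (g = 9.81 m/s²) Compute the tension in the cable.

T ≈ 110 N

Take torques about the hinge: T sin 42° · 5 = 15×9.81×2.5 = 367.88 N·m.
So T = 367.88 / (0.6691 × 5) = 109.96 N.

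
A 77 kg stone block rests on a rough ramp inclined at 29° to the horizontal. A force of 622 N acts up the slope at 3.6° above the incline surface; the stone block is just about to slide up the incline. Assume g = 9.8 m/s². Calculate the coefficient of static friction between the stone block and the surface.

On the verge of sliding up the incline, friction is at its maximum μN and acts down the slope.
Perpendicular to incline: N = W cos 29° − P sin 3.6° = 660 − 39.06 = 620.9 N.
Along incline: P cos 3.6° − μN = W sin 29° → μ = −(W sin 29° − P cos 3.6°) / N = 0.4106.

μ ≈ 0.411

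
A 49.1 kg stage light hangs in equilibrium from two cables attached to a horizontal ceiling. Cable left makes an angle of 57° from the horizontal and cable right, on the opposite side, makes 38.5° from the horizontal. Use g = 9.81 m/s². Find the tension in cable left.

T_left ≈ 379 N

Weight W = 49.1 × 9.81 = 481.7 N acts straight down.
Horizontal: T_left cos 57° = T_right cos 38.5°  →  T_right = 0.6959 T_left.
Vertical: T_left sin 57° + T_right sin 38.5° = 481.7.
Substituting the horizontal relation into the vertical equation gives 1.272 T_left = 481.7, so T_left = 378.7 N.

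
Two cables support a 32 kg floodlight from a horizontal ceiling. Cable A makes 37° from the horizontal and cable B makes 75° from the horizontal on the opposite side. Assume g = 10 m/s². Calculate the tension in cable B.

Weight W = 32 × 10 = 320 N acts straight down.
Horizontal: T_A cos 37° = T_B cos 75°  →  T_A = 0.3241 T_B.
Vertical: T_A sin 37° + T_B sin 75° = 320.
Substituting the horizontal relation into the vertical equation gives 1.161 T_B = 320, so T_B = 275.6 N.

T_B ≈ 276 N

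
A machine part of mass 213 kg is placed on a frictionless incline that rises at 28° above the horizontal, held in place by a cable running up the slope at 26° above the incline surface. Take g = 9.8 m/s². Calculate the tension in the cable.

Take axes along and perpendicular to the incline. Weight components: W sin 28° = 980 N down-slope, W cos 28° = 1843 N into the surface.
Along incline: T cos 26° = W sin 28° → T = 1090 N.
Perpendicular: N = W cos 28° − T sin 26° = 1365 N.

T ≈ 1090 N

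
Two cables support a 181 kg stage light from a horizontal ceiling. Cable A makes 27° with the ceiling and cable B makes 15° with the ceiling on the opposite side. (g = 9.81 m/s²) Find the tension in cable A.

T_A ≈ 2560 N

Weight W = 181 × 9.81 = 1776 N acts straight down.
Horizontal: T_A cos 27° = T_B cos 15°  →  T_B = 0.9224 T_A.
Vertical: T_A sin 27° + T_B sin 15° = 1776.
Substituting the horizontal relation into the vertical equation gives 0.6927 T_A = 1776, so T_A = 2563 N.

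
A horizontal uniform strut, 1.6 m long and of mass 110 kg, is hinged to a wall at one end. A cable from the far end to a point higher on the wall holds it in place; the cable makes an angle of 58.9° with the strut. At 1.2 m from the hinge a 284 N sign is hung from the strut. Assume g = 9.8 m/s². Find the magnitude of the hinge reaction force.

|H| ≈ 760 N

Take torques about the hinge: T sin 58.9° · 1.6 = 110×9.8×0.8 + 284×1.2 = 1203.2 N·m.
So T = 1203.2 / (0.8563 × 1.6) = 878.23 N.
ΣF_x = 0: H_x = T cos 58.9° = 453.64 N.
ΣF_y = 0: H_y = (110×9.8 + 284) − T sin 58.9° = 1362 − 752 = 610 N.
|H| = √(H_x² + H_y²) = √((453.64)² + (610)²) = 760.19 N.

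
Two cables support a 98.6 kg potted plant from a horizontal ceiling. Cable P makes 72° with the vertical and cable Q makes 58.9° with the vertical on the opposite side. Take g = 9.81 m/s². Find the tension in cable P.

T_P ≈ 1100 N

Angles from the horizontal: cable P is 90° − 72° = 18°, cable Q is 90° − 58.9° = 31.1°.
Weight W = 98.6 × 9.81 = 967.3 N acts straight down.
Horizontal: T_P cos 18° = T_Q cos 31.1°  →  T_Q = 1.111 T_P.
Vertical: T_P sin 18° + T_Q sin 31.1° = 967.3.
Substituting the horizontal relation into the vertical equation gives 0.8827 T_P = 967.3, so T_P = 1096 N.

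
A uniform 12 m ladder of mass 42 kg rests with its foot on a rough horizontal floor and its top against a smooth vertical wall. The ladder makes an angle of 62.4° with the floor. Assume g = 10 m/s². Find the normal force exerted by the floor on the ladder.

ΣF_y = 0: N_floor = 42×10 = 420 N.

N_floor ≈ 420 N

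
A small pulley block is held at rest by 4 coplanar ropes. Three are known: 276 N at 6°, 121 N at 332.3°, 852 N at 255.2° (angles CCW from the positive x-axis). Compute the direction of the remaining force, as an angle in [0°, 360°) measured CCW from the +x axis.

θ ≈ 101°

Sum the known components: ΣF_x = 164 N, ΣF_y = -851.1 N.
For equilibrium the remaining force must supply (−ΣF_x, −ΣF_y) = (-164, 851.1) N.
Magnitude = √((-164)² + (851.1)²) = 866.8 N; direction = atan2(851.1, -164) = 100.9°.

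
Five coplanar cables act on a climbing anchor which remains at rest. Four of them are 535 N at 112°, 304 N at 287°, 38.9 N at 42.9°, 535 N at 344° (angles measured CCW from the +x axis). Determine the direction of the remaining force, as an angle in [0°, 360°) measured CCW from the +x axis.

Sum the known components: ΣF_x = 431.2 N, ΣF_y = 84.34 N.
For equilibrium the remaining force must supply (−ΣF_x, −ΣF_y) = (-431.2, -84.34) N.
Magnitude = √((-431.2)² + (-84.34)²) = 439.4 N; direction = atan2(-84.34, -431.2) = 191.1°.

θ ≈ 191°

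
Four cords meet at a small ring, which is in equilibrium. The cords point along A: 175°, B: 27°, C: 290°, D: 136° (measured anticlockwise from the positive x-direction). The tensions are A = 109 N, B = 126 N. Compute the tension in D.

Resolve: ΣF_x = 109 cos 175° + 126 cos 27° + T_C cos 290° + T_D cos 136° = 0.
        ΣF_y = 109 sin 175° + 126 sin 27° + T_C sin 290° + T_D sin 136° = 0.
The known terms sum to (3.682, 66.7) N, so 0.3420 T_C − 0.7193 T_D = -3.682 and -0.9397 T_C + 0.6947 T_D = -66.7.
Solving simultaneously: T_C = 115.3 N, T_D = 59.93 N.

T_D ≈ 59.9 N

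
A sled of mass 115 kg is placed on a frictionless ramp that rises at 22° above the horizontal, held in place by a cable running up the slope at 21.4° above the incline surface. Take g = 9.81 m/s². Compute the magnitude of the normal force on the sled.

N ≈ 880 N

Take axes along and perpendicular to the incline. Weight components: W sin 22° = 422.6 N down-slope, W cos 22° = 1046 N into the surface.
Along incline: T cos 21.4° = W sin 22° → T = 453.9 N.
Perpendicular: N = W cos 22° − T sin 21.4° = 880.4 N.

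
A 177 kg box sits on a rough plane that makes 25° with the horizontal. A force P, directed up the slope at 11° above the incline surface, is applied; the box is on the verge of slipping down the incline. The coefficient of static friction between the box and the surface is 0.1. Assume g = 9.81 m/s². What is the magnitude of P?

On the verge of sliding down the incline, friction equals μN and acts up the slope.
Perpendicular: N + P sin 11° = W cos 25° = 1574 N.
Along incline: P cos 11° + μN = W sin 25° with W sin 25° = 733.8 N.
Solving the pair for P and N: P = 598.9 N, N = 1459 N (and f = μN = 145.9 N).

P ≈ 599 N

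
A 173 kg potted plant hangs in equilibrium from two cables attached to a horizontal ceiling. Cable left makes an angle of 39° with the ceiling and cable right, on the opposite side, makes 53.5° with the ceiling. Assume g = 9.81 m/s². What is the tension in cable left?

T_left ≈ 1010 N

Weight W = 173 × 9.81 = 1697 N acts straight down.
Horizontal: T_left cos 39° = T_right cos 53.5°  →  T_right = 1.307 T_left.
Vertical: T_left sin 39° + T_right sin 53.5° = 1697.
Substituting the horizontal relation into the vertical equation gives 1.68 T_left = 1697, so T_left = 1010 N.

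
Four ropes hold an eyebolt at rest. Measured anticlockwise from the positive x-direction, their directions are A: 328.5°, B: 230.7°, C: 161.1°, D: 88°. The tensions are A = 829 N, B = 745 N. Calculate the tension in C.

Resolve: ΣF_x = 829 cos 328.5° + 745 cos 230.7° + T_C cos 161.1° + T_D cos 88° = 0.
        ΣF_y = 829 sin 328.5° + 745 sin 230.7° + T_C sin 161.1° + T_D sin 88° = 0.
The known terms sum to (235, -1010) N, so -0.9461 T_C + 0.0349 T_D = -235 and 0.3239 T_C + 0.9994 T_D = 1010.
Solving simultaneously: T_C = 282.3 N, T_D = 918.8 N.

T_C ≈ 282 N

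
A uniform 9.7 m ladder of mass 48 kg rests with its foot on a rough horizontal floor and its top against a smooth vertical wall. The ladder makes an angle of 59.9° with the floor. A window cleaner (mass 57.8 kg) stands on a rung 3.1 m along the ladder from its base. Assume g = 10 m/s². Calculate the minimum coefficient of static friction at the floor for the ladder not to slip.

μ_min ≈ 0.233

ΣF_y = 0: N_floor = 48×10 + 57.8×10 = 1058 N.
Torques about the foot: N_wall · 9.7 sin 59.9° = 48×10×4.85 cos 59.9° + 57.8×10×3.1 cos 59.9° → N_wall = 246.2 N.
ΣF_x = 0: f_floor = N_wall = 246.2 N.
μ_min = f_floor / N_floor = 246.2 / 1058 = 0.2327.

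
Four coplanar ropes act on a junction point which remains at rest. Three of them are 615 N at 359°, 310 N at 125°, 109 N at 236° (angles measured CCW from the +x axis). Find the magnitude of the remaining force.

Sum the known components: ΣF_x = 376.1 N, ΣF_y = 152.8 N.
For equilibrium the remaining force must supply (−ΣF_x, −ΣF_y) = (-376.1, -152.8) N.
Magnitude = √((-376.1)² + (-152.8)²) = 406 N; direction = atan2(-152.8, -376.1) = 202.1°.

F ≈ 406 N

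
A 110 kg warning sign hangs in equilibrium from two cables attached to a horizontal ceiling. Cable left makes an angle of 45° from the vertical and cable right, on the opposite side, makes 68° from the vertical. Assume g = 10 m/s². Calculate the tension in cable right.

T_right ≈ 845 N

Angles from the horizontal: cable left is 90° − 45° = 45°, cable right is 90° − 68° = 22°.
Weight W = 110 × 10 = 1100 N acts straight down.
Horizontal: T_left cos 45° = T_right cos 22°  →  T_left = 1.311 T_right.
Vertical: T_left sin 45° + T_right sin 22° = 1100.
Substituting the horizontal relation into the vertical equation gives 1.302 T_right = 1100, so T_right = 845 N.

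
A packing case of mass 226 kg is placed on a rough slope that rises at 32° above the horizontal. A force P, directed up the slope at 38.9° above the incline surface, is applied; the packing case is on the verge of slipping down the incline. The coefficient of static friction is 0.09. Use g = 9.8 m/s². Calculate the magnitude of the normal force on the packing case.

N ≈ 1000 N

On the verge of sliding down the incline, friction equals μN and acts up the slope.
Perpendicular: N + P sin 38.9° = W cos 32° = 1878 N.
Along incline: P cos 38.9° + μN = W sin 32° with W sin 32° = 1174 N.
Solving the pair for P and N: P = 1392 N, N = 1004 N (and f = μN = 90.37 N).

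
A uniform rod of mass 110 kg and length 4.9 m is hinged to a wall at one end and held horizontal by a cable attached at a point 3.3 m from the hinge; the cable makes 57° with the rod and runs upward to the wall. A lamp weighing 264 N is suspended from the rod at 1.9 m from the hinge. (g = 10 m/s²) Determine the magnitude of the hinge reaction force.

|H| ≈ 743 N

Take torques about the hinge: T sin 57° · 3.3 = 110×10×2.45 + 264×1.9 = 3196.6 N·m.
So T = 3196.6 / (0.8387 × 3.3) = 1155 N.
ΣF_x = 0: H_x = T cos 57° = 629.06 N.
ΣF_y = 0: H_y = (110×10 + 264) − T sin 57° = 1364 − 968.67 = 395.33 N.
|H| = √(H_x² + H_y²) = √((629.06)² + (395.33)²) = 742.97 N.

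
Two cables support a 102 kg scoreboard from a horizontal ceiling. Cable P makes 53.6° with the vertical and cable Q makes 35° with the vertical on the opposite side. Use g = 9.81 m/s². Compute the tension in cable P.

Angles from the horizontal: cable P is 90° − 53.6° = 36.4°, cable Q is 90° − 35° = 55°.
Weight W = 102 × 9.81 = 1001 N acts straight down.
Horizontal: T_P cos 36.4° = T_Q cos 55°  →  T_Q = 1.403 T_P.
Vertical: T_P sin 36.4° + T_Q sin 55° = 1001.
Substituting the horizontal relation into the vertical equation gives 1.743 T_P = 1001, so T_P = 574.1 N.

T_P ≈ 574 N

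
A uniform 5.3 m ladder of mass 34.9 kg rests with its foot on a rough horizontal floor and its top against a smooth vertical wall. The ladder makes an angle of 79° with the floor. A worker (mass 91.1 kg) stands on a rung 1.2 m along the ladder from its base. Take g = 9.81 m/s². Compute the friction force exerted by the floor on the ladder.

Torques about the foot: N_wall · 5.3 sin 79° = 34.9×9.81×2.65 cos 79° + 91.1×9.81×1.2 cos 79° → N_wall = 72.607 N.
ΣF_x = 0: f_floor = N_wall = 72.607 N.

f ≈ 72.6 N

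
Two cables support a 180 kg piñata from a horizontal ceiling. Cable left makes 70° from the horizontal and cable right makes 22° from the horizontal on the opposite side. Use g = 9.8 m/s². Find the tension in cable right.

T_right ≈ 604 N

Weight W = 180 × 9.8 = 1764 N acts straight down.
Horizontal: T_left cos 70° = T_right cos 22°  →  T_left = 2.711 T_right.
Vertical: T_left sin 70° + T_right sin 22° = 1764.
Substituting the horizontal relation into the vertical equation gives 2.922 T_right = 1764, so T_right = 603.7 N.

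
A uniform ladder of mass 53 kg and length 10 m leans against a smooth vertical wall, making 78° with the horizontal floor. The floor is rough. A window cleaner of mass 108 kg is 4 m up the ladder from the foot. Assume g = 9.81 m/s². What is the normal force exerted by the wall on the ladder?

N_wall ≈ 145 N

Torques about the foot: N_wall · 10 sin 78° = 53×9.81×5 cos 78° + 108×9.81×4 cos 78° → N_wall = 145.34 N.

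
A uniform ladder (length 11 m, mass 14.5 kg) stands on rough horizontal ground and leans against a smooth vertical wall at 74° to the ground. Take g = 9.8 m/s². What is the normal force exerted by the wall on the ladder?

Torques about the foot: N_wall · 11 sin 74° = 14.5×9.8×5.5 cos 74° → N_wall = 20.373 N.

N_wall ≈ 20.4 N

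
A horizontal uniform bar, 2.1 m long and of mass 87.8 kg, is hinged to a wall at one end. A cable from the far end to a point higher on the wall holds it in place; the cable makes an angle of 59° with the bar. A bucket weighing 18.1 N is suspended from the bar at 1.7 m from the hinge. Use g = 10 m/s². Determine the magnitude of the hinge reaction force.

|H| ≈ 520 N

Take torques about the hinge: T sin 59° · 2.1 = 87.8×10×1.05 + 18.1×1.7 = 952.67 N·m.
So T = 952.67 / (0.8572 × 2.1) = 529.25 N.
ΣF_x = 0: H_x = T cos 59° = 272.58 N.
ΣF_y = 0: H_y = (87.8×10 + 18.1) − T sin 59° = 896.1 − 453.65 = 442.45 N.
|H| = √(H_x² + H_y²) = √((272.58)² + (442.45)²) = 519.67 N.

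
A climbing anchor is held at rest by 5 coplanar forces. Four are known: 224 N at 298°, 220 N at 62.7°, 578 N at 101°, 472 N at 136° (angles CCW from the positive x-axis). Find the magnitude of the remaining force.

Sum the known components: ΣF_x = -243.8 N, ΣF_y = 893 N.
For equilibrium the remaining force must supply (−ΣF_x, −ΣF_y) = (243.8, -893) N.
Magnitude = √((243.8)² + (-893)²) = 925.6 N; direction = atan2(-893, 243.8) = 285.3°.

F ≈ 926 N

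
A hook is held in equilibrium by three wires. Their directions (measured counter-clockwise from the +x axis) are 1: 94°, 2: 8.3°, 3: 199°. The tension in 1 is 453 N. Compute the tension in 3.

T_3 ≈ 2430 N

Resolve: ΣF_x = 453 cos 94° + T_2 cos 8.3° + T_3 cos 199° = 0.
        ΣF_y = 453 sin 94° + T_2 sin 8.3° + T_3 sin 199° = 0.
The known terms sum to (-31.6, 451.9) N, so 0.9895 T_2 − 0.9455 T_3 = 31.6 and 0.1444 T_2 − 0.3256 T_3 = -451.9.
Solving simultaneously: T_2 = 2357 N, T_3 = 2433 N.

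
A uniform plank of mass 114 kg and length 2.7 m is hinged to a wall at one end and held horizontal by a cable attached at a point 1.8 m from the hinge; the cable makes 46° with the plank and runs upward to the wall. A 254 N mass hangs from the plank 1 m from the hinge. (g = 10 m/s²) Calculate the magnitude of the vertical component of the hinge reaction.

|H_y| ≈ 398 N

Take torques about the hinge: T sin 46° · 1.8 = 114×10×1.35 + 254×1 = 1793 N·m.
So T = 1793 / (0.7193 × 1.8) = 1384.8 N.
ΣF_y = 0: H_y = (114×10 + 254) − T sin 46° = 1394 − 996.11 = 397.89 N.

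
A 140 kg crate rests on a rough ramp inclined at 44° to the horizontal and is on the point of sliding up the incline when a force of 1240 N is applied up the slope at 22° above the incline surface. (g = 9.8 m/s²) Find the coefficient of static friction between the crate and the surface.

On the verge of sliding up the incline, friction is at its maximum μN and acts down the slope.
Perpendicular to incline: N = W cos 44° − P sin 22° = 986.9 − 464.5 = 522.4 N.
Along incline: P cos 22° − μN = W sin 44° → μ = −(W sin 44° − P cos 22°) / N = 0.3764.

μ ≈ 0.376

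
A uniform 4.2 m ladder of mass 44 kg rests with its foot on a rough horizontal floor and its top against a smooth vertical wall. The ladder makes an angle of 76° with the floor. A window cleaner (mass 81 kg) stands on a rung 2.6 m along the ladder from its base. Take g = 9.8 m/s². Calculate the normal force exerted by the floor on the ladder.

ΣF_y = 0: N_floor = 44×9.8 + 81×9.8 = 1225 N.

N_floor ≈ 1220 N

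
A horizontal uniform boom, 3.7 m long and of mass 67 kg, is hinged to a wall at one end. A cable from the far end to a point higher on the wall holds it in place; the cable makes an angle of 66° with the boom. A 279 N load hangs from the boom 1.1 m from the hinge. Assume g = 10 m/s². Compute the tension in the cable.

T ≈ 457 N

Take torques about the hinge: T sin 66° · 3.7 = 67×10×1.85 + 279×1.1 = 1546.4 N·m.
So T = 1546.4 / (0.9135 × 3.7) = 457.5 N.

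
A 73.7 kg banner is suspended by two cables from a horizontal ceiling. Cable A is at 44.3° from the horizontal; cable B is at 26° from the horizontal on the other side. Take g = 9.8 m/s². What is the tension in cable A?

Weight W = 73.7 × 9.8 = 722.3 N acts straight down.
Horizontal: T_A cos 44.3° = T_B cos 26°  →  T_B = 0.7963 T_A.
Vertical: T_A sin 44.3° + T_B sin 26° = 722.3.
Substituting the horizontal relation into the vertical equation gives 1.047 T_A = 722.3, so T_A = 689.5 N.

T_A ≈ 690 N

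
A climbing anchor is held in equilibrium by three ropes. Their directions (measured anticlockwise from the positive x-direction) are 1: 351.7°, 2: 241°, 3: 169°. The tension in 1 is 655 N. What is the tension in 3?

Resolve: ΣF_x = 655 cos 351.7° + T_2 cos 241° + T_3 cos 169° = 0.
        ΣF_y = 655 sin 351.7° + T_2 sin 241° + T_3 sin 169° = 0.
The known terms sum to (648.1, -94.55) N, so -0.4848 T_2 − 0.9816 T_3 = -648.1 and -0.8746 T_2 + 0.1908 T_3 = 94.55.
Solving simultaneously: T_2 = 32.44 N, T_3 = 644.2 N.

T_3 ≈ 644 N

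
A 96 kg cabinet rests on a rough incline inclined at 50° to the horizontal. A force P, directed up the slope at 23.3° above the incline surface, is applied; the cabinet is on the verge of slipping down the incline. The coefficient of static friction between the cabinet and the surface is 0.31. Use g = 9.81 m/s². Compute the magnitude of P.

P ≈ 671 N

On the verge of sliding down the incline, friction equals μN and acts up the slope.
Perpendicular: N + P sin 23.3° = W cos 50° = 605.4 N.
Along incline: P cos 23.3° + μN = W sin 50° with W sin 50° = 721.4 N.
Solving the pair for P and N: P = 670.7 N, N = 340.1 N (and f = μN = 105.4 N).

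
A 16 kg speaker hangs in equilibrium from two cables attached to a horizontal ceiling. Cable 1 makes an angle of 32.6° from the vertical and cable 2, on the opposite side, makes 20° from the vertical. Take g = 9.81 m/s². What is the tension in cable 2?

Angles from the horizontal: cable 1 is 90° − 32.6° = 57.4°, cable 2 is 90° − 20° = 70°.
Weight W = 16 × 9.81 = 157 N acts straight down.
Horizontal: T_1 cos 57.4° = T_2 cos 70°  →  T_1 = 0.6348 T_2.
Vertical: T_1 sin 57.4° + T_2 sin 70° = 157.
Substituting the horizontal relation into the vertical equation gives 1.474 T_2 = 157, so T_2 = 106.5 N.

T_2 ≈ 106 N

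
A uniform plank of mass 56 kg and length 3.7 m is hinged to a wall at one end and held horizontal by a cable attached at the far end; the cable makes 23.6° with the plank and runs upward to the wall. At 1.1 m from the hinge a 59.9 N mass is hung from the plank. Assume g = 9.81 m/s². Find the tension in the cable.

T ≈ 731 N

Take torques about the hinge: T sin 23.6° · 3.7 = 56×9.81×1.85 + 59.9×1.1 = 1082.2 N·m.
So T = 1082.2 / (0.4003 × 3.7) = 730.58 N.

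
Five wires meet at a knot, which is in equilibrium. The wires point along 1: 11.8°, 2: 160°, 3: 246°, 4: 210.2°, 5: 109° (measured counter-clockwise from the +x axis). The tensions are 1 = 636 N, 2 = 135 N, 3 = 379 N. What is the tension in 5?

Resolve: ΣF_x = 636 cos 11.8° + 135 cos 160° + 379 cos 246° + T_4 cos 210.2° + T_5 cos 109° = 0.
        ΣF_y = 636 sin 11.8° + 135 sin 160° + 379 sin 246° + T_4 sin 210.2° + T_5 sin 109° = 0.
The known terms sum to (341.5, -170) N, so -0.8643 T_4 − 0.3256 T_5 = -341.5 and -0.5030 T_4 + 0.9455 T_5 = 170.
Solving simultaneously: T_4 = 272.8 N, T_5 = 324.9 N.

T_5 ≈ 325 N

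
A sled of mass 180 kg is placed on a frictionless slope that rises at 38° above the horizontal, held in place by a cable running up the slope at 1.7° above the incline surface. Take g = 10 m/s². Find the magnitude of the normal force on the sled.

N ≈ 1390 N

Take axes along and perpendicular to the incline. Weight components: W sin 38° = 1108 N down-slope, W cos 38° = 1418 N into the surface.
Along incline: T cos 1.7° = W sin 38° → T = 1109 N.
Perpendicular: N = W cos 38° − T sin 1.7° = 1386 N.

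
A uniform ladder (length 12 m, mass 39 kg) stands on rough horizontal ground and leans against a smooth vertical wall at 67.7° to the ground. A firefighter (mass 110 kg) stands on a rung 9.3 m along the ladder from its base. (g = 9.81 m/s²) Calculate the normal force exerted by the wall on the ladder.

N_wall ≈ 421 N

Torques about the foot: N_wall · 12 sin 67.7° = 39×9.81×6 cos 67.7° + 110×9.81×9.3 cos 67.7° → N_wall = 421.45 N.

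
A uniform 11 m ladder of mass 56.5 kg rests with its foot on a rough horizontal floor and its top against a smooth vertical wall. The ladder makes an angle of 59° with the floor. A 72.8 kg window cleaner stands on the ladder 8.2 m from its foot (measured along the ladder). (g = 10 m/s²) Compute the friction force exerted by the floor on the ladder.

Torques about the foot: N_wall · 11 sin 59° = 56.5×10×5.5 cos 59° + 72.8×10×8.2 cos 59° → N_wall = 495.82 N.
ΣF_x = 0: f_floor = N_wall = 495.82 N.

f ≈ 496 N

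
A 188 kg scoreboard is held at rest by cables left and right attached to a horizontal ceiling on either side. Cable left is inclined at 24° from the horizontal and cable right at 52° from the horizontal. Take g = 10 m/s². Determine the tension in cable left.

T_left ≈ 1190 N

Weight W = 188 × 10 = 1880 N acts straight down.
Horizontal: T_left cos 24° = T_right cos 52°  →  T_right = 1.484 T_left.
Vertical: T_left sin 24° + T_right sin 52° = 1880.
Substituting the horizontal relation into the vertical equation gives 1.576 T_left = 1880, so T_left = 1193 N.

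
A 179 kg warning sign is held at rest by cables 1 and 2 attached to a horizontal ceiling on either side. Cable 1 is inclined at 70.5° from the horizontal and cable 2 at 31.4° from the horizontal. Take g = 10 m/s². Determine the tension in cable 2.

T_2 ≈ 611 N

Weight W = 179 × 10 = 1790 N acts straight down.
Horizontal: T_1 cos 70.5° = T_2 cos 31.4°  →  T_1 = 2.557 T_2.
Vertical: T_1 sin 70.5° + T_2 sin 31.4° = 1790.
Substituting the horizontal relation into the vertical equation gives 2.931 T_2 = 1790, so T_2 = 610.6 N.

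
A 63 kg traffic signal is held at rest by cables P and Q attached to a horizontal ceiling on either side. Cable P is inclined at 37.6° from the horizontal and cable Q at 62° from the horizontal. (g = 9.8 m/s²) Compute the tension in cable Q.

Weight W = 63 × 9.8 = 617.4 N acts straight down.
Horizontal: T_P cos 37.6° = T_Q cos 62°  →  T_P = 0.5926 T_Q.
Vertical: T_P sin 37.6° + T_Q sin 62° = 617.4.
Substituting the horizontal relation into the vertical equation gives 1.244 T_Q = 617.4, so T_Q = 496.1 N.

T_Q ≈ 496 N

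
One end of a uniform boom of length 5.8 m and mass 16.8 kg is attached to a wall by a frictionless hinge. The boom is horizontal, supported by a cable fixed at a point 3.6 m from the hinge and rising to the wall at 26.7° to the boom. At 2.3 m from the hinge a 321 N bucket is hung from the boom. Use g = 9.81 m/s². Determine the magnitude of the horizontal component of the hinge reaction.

H_x ≈ 672 N

Take torques about the hinge: T sin 26.7° · 3.6 = 16.8×9.81×2.9 + 321×2.3 = 1216.2 N·m.
So T = 1216.2 / (0.4493 × 3.6) = 751.91 N.
ΣF_x = 0: H_x = T cos 26.7° = 671.73 N.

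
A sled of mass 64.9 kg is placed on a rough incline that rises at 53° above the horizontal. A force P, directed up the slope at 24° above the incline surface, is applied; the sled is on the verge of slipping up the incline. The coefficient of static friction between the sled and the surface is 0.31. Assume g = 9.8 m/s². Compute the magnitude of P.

On the verge of sliding up the incline, friction equals μN and acts down the slope.
Perpendicular: N + P sin 24° = W cos 53° = 382.8 N.
Along incline: P cos 24° = W sin 53° + μN  with W sin 53° = 507.9 N.
Solving the pair for P and N: P = 602.7 N, N = 137.6 N (and f = μN = 42.66 N).

P ≈ 603 N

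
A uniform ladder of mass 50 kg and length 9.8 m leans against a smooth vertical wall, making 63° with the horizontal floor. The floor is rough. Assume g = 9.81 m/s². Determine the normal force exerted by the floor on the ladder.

N_floor ≈ 490 N

ΣF_y = 0: N_floor = 50×9.81 = 490.5 N.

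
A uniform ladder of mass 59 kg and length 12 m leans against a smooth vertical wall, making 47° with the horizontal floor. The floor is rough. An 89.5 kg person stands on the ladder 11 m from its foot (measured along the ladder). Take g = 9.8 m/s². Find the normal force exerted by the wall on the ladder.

Torques about the foot: N_wall · 12 sin 47° = 59×9.8×6 cos 47° + 89.5×9.8×11 cos 47° → N_wall = 1019.3 N.

N_wall ≈ 1020 N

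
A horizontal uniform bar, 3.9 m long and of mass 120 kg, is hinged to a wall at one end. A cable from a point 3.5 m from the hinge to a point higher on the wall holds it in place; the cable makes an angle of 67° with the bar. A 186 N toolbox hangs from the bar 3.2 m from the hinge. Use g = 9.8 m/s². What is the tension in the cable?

Take torques about the hinge: T sin 67° · 3.5 = 120×9.8×1.95 + 186×3.2 = 2888.4 N·m.
So T = 2888.4 / (0.9205 × 3.5) = 896.53 N.

T ≈ 897 N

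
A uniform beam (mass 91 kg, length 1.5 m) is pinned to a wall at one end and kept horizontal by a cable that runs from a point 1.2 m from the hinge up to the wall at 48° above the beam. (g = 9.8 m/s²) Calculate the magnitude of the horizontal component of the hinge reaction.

H_x ≈ 502 N

Take torques about the hinge: T sin 48° · 1.2 = 91×9.8×0.75 = 668.85 N·m.
So T = 668.85 / (0.7431 × 1.2) = 750.02 N.
ΣF_x = 0: H_x = T cos 48° = 501.86 N.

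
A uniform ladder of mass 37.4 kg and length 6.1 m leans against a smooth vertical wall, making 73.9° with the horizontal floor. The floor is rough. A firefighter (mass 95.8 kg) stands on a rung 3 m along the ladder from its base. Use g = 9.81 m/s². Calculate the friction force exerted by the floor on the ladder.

f ≈ 186 N

Torques about the foot: N_wall · 6.1 sin 73.9° = 37.4×9.81×3.05 cos 73.9° + 95.8×9.81×3 cos 73.9° → N_wall = 186.36 N.
ΣF_x = 0: f_floor = N_wall = 186.36 N.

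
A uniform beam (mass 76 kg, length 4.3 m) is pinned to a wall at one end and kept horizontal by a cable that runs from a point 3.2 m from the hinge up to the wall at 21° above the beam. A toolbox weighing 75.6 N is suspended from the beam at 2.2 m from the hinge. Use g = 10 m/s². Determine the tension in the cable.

Take torques about the hinge: T sin 21° · 3.2 = 76×10×2.15 + 75.6×2.2 = 1800.3 N·m.
So T = 1800.3 / (0.3584 × 3.2) = 1569.9 N.

T ≈ 1570 N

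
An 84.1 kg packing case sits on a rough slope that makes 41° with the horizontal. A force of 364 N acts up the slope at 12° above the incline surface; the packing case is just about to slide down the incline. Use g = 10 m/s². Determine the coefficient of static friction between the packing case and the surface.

μ ≈ 0.350

On the verge of sliding down the incline, friction is at its maximum μN and acts up the slope.
Perpendicular to incline: N = W cos 41° − P sin 12° = 634.7 − 75.68 = 559 N.
Along incline: P cos 12° + μN = W sin 41° → μ = (W sin 41° − P cos 12°) / N = 0.3501.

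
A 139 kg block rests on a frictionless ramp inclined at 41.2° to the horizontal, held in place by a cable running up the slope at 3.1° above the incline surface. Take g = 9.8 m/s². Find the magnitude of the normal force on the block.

Take axes along and perpendicular to the incline. Weight components: W sin 41.2° = 897.3 N down-slope, W cos 41.2° = 1025 N into the surface.
Along incline: T cos 3.1° = W sin 41.2° → T = 898.6 N.
Perpendicular: N = W cos 41.2° − T sin 3.1° = 976.3 N.

N ≈ 976 N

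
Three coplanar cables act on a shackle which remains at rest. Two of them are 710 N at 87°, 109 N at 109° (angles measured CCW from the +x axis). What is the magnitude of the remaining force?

F ≈ 812 N

Sum the known components: ΣF_x = 1.672 N, ΣF_y = 812.1 N.
For equilibrium the remaining force must supply (−ΣF_x, −ΣF_y) = (-1.672, -812.1) N.
Magnitude = √((-1.672)² + (-812.1)²) = 812.1 N; direction = atan2(-812.1, -1.672) = 269.9°.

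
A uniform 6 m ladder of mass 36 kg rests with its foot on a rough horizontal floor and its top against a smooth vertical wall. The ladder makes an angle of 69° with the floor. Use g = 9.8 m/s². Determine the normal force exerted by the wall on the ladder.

Torques about the foot: N_wall · 6 sin 69° = 36×9.8×3 cos 69° → N_wall = 67.714 N.

N_wall ≈ 67.7 N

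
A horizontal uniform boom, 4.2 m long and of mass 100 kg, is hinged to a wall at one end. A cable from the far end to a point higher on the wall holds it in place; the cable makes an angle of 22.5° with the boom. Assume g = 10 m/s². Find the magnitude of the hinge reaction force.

|H| ≈ 1310 N

Take torques about the hinge: T sin 22.5° · 4.2 = 100×10×2.1 = 2100 N·m.
So T = 2100 / (0.3827 × 4.2) = 1306.6 N.
ΣF_x = 0: H_x = T cos 22.5° = 1207.1 N.
ΣF_y = 0: H_y = (100×10) − T sin 22.5° = 1000 − 500 = 500 N.
|H| = √(H_x² + H_y²) = √((1207.1)² + (500)²) = 1306.6 N.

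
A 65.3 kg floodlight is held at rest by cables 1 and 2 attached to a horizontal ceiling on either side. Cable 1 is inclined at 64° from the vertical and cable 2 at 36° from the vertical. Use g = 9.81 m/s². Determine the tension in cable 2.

T_2 ≈ 585 N

Angles from the horizontal: cable 1 is 90° − 64° = 26°, cable 2 is 90° − 36° = 54°.
Weight W = 65.3 × 9.81 = 640.6 N acts straight down.
Horizontal: T_1 cos 26° = T_2 cos 54°  →  T_1 = 0.654 T_2.
Vertical: T_1 sin 26° + T_2 sin 54° = 640.6.
Substituting the horizontal relation into the vertical equation gives 1.096 T_2 = 640.6, so T_2 = 584.6 N.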